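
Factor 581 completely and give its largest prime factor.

83

581 = 7 · 83
83 is prime.
So 581 = 7 · 83; the largest prime factor is 83.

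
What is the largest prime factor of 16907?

53

16907 = 11 · 1537
1537 = 29 · 53
53 is prime.
So 16907 = 11 · 29 · 53; the largest prime factor is 53.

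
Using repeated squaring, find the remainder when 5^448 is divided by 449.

1

5^1 ≡ 5 (mod 449)
5^2 ≡ 5^2 = 25 ≡ 25 (mod 449)
5^4 ≡ 25^2 = 625 ≡ 176 (mod 449)
5^8 ≡ 176^2 = 30976 ≡ 444 (mod 449)
5^16 ≡ 444^2 = 197136 ≡ 25 (mod 449)
5^32 ≡ 25^2 = 625 ≡ 176 (mod 449)
5^64 ≡ 176^2 = 30976 ≡ 444 (mod 449)
5^128 ≡ 444^2 = 197136 ≡ 25 (mod 449)
5^256 ≡ 25^2 = 625 ≡ 176 (mod 449)
448 = 256 + 128 + 64 in binary powers of 2.
So 5^448 ≡ 176 · 25 · 444 ≡ 1 (mod 449).
Since the result is 1, base 5 gives no evidence that 449 is composite.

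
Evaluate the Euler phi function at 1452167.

Factor: 1452167 = 59 · 151 · 163.
φ(1452167) = (59−1) · (151−1) · (163−1) = 58 · 150 · 162 = 1409400.

1409400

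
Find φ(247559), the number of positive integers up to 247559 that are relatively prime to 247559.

Factor: 247559 = 13 · 137 · 139.
φ(247559) = (13−1) · (137−1) · (139−1) = 12 · 136 · 138 = 225216.

225216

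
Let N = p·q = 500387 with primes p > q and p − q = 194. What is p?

Since p = q + 194, we have 500387 = q(q + 194), so q² + 194q − 500387 = 0.
Discriminant: 194² + 4·500387 = 37636 + 2001548 = 2039184; √2039184 = 1428.
q = (−194 + 1428)/2 = 617, and p = q + 194 = 811.
Check: 617 · 811 = 500387.

811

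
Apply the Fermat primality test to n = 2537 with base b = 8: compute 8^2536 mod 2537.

21

8^1 ≡ 8 (mod 2537)
8^2 ≡ 8^2 = 64 ≡ 64 (mod 2537)
8^4 ≡ 64^2 = 4096 ≡ 1559 (mod 2537)
8^8 ≡ 1559^2 = 2430481 ≡ 35 (mod 2537)
8^16 ≡ 35^2 = 1225 ≡ 1225 (mod 2537)
8^32 ≡ 1225^2 = 1500625 ≡ 1258 (mod 2537)
8^64 ≡ 1258^2 = 1582564 ≡ 2013 (mod 2537)
8^128 ≡ 2013^2 = 4052169 ≡ 580 (mod 2537)
8^256 ≡ 580^2 = 336400 ≡ 1516 (mod 2537)
8^512 ≡ 1516^2 = 2298256 ≡ 2271 (mod 2537)
8^1024 ≡ 2271^2 = 5157441 ≡ 2257 (mod 2537)
8^2048 ≡ 2257^2 = 5094049 ≡ 2290 (mod 2537)
2536 = 2048 + 256 + 128 + 64 + 32 + 8 in binary powers of 2.
So 8^2536 ≡ 2290 · 1516 · 580 · 2013 · 1258 · 35 ≡ 21 (mod 2537).
Since 21 ≠ 1, base 8 is a Fermat witness: 2537 is composite.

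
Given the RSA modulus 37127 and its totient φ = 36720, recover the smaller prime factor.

137

φ(n) = (p−1)(q−1) = n − (p+q) + 1, so p + q = 37127 − 36720 + 1 = 408.
p and q are the roots of t² − 408t + 37127 = 0.
Discriminant: 408² − 4·37127 = 166464 − 148508 = 17956; √17956 = 134.
q = (408 − 134)/2 = 137, p = (408 + 134)/2 = 271.
Check: 137 · 271 = 37127.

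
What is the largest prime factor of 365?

365 = 5 · 73
73 is prime.
So 365 = 5 · 73; the largest prime factor is 73.

73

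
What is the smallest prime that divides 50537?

97

50537 is odd.
Digit sum 20, not divisible by 3.
Ends in 7: not divisible by 5.
7: 50537 = 7·7219 + 4
11: 50537 = 11·4594 + 3
13: 50537 = 13·3887 + 6
17: 50537 = 17·2972 + 13
19: 50537 = 19·2659 + 16
23: 50537 = 23·2197 + 6
29: 50537 = 29·1742 + 19
31: 50537 = 31·1630 + 7
37: 50537 = 37·1365 + 32
41: 50537 = 41·1232 + 25
43: 50537 = 43·1175 + 12
47: 50537 = 47·1075 + 12
53: 50537 = 53·953 + 28
59: 50537 = 59·856 + 33
61: 50537 = 61·828 + 29
67: 50537 = 67·754 + 19
71: 50537 = 71·711 + 56
73: 50537 = 73·692 + 21
79: 50537 = 79·639 + 56
83: 50537 = 83·608 + 73
89: 50537 = 89·567 + 74
97: 50537 = 97·521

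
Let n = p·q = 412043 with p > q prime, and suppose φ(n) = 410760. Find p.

653

φ(n) = (p−1)(q−1) = n − (p+q) + 1, so p + q = 412043 − 410760 + 1 = 1284.
p and q are the roots of t² − 1284t + 412043 = 0.
Discriminant: 1284² − 4·412043 = 1648656 − 1648172 = 484; √484 = 22.
q = (1284 − 22)/2 = 631, p = (1284 + 22)/2 = 653.
Check: 631 · 653 = 412043.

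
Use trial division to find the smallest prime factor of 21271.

21271 is odd.
Digit sum 13, not divisible by 3.
Ends in 1: not divisible by 5.
7: 21271 = 7·3038 + 5
11: 21271 = 11·1933 + 8
13: 21271 = 13·1636 + 3
17: 21271 = 17·1251 + 4
19: 21271 = 19·1119 + 10
23: 21271 = 23·924 + 19
29: 21271 = 29·733 + 14
31: 21271 = 31·686 + 5
37: 21271 = 37·574 + 33
41: 21271 = 41·518 + 33
43: 21271 = 43·494 + 29
47: 21271 = 47·452 + 27
53: 21271 = 53·401 + 18
59: 21271 = 59·360 + 31
61: 21271 = 61·348 + 43
67: 21271 = 67·317 + 32
71: 21271 = 71·299 + 42
73: 21271 = 73·291 + 28
79: 21271 = 79·269 + 20
83: 21271 = 83·256 + 23
89: 21271 = 89·239

89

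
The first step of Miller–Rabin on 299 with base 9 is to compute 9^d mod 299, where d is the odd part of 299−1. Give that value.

299 − 1 = 298 = 2^1 · 149, so d = 149.
9^1 ≡ 9 (mod 299)
9^2 ≡ 9^2 = 81 ≡ 81 (mod 299)
9^4 ≡ 81^2 = 6561 ≡ 282 (mod 299)
9^8 ≡ 282^2 = 79524 ≡ 289 (mod 299)
9^16 ≡ 289^2 = 83521 ≡ 100 (mod 299)
9^32 ≡ 100^2 = 10000 ≡ 133 (mod 299)
9^64 ≡ 133^2 = 17689 ≡ 48 (mod 299)
9^128 ≡ 48^2 = 2304 ≡ 211 (mod 299)
149 = 128 + 16 + 4 + 1 in binary powers of 2.
So 9^149 ≡ 211 · 100 · 282 · 9 ≡ 3 (mod 299).
Squaring chain: 3; never reaches −1, so base 9 is a Miller–Rabin witness that 299 is composite.

3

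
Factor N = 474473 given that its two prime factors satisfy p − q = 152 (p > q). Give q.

Since p = q + 152, we have 474473 = q(q + 152), so q² + 152q − 474473 = 0.
Discriminant: 152² + 4·474473 = 23104 + 1897892 = 1920996; √1920996 = 1386.
q = (−152 + 1386)/2 = 617, and p = q + 152 = 769.
Check: 617 · 769 = 474473.

617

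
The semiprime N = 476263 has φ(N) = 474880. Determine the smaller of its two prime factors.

φ(n) = (p−1)(q−1) = n − (p+q) + 1, so p + q = 476263 − 474880 + 1 = 1384.
p and q are the roots of t² − 1384t + 476263 = 0.
Discriminant: 1384² − 4·476263 = 1915456 − 1905052 = 10404; √10404 = 102.
q = (1384 − 102)/2 = 641, p = (1384 + 102)/2 = 743.
Check: 641 · 743 = 476263.

641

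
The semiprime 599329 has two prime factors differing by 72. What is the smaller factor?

739

Since p = q + 72, we have 599329 = q(q + 72), so q² + 72q − 599329 = 0.
Discriminant: 72² + 4·599329 = 5184 + 2397316 = 2402500; √2402500 = 1550.
q = (−72 + 1550)/2 = 739, and p = q + 72 = 811.
Check: 739 · 811 = 599329.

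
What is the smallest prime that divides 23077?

23077 is odd.
Digit sum 19, not divisible by 3.
Ends in 7: not divisible by 5.
7: 23077 = 7·3296 + 5
11: 23077 = 11·2097 + 10
13: 23077 = 13·1775 + 2
17: 23077 = 17·1357 + 8
19: 23077 = 19·1214 + 11
23: 23077 = 23·1003 + 8
29: 23077 = 29·795 + 22
31: 23077 = 31·744 + 13
37: 23077 = 37·623 + 26
41: 23077 = 41·562 + 35
43: 23077 = 43·536 + 29
47: 23077 = 47·491

47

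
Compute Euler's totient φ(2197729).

Factor: 2197729 = 97 · 139 · 163.
φ(2197729) = (97−1) · (139−1) · (163−1) = 96 · 138 · 162 = 2146176.

2146176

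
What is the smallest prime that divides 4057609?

43

4057609 is odd.
Digit sum 31, not divisible by 3.
Ends in 9: not divisible by 5.
7: 4057609 = 7·579658 + 3
11: 4057609 = 11·368873 + 6
13: 4057609 = 13·312123 + 10
17: 4057609 = 17·238682 + 15
19: 4057609 = 19·213558 + 7
23: 4057609 = 23·176417 + 18
29: 4057609 = 29·139917 + 16
31: 4057609 = 31·130890 + 19
37: 4057609 = 37·109665 + 4
41: 4057609 = 41·98966 + 3
43: 4057609 = 43·94363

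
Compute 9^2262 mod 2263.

9^1 ≡ 9 (mod 2263)
9^2 ≡ 9^2 = 81 ≡ 81 (mod 2263)
9^4 ≡ 81^2 = 6561 ≡ 2035 (mod 2263)
9^8 ≡ 2035^2 = 4141225 ≡ 2198 (mod 2263)
9^16 ≡ 2198^2 = 4831204 ≡ 1962 (mod 2263)
9^32 ≡ 1962^2 = 3849444 ≡ 81 (mod 2263)
9^64 ≡ 81^2 = 6561 ≡ 2035 (mod 2263)
9^128 ≡ 2035^2 = 4141225 ≡ 2198 (mod 2263)
9^256 ≡ 2198^2 = 4831204 ≡ 1962 (mod 2263)
9^512 ≡ 1962^2 = 3849444 ≡ 81 (mod 2263)
9^1024 ≡ 81^2 = 6561 ≡ 2035 (mod 2263)
9^2048 ≡ 2035^2 = 4141225 ≡ 2198 (mod 2263)
2262 = 2048 + 128 + 64 + 16 + 4 + 2 in binary powers of 2.
So 9^2262 ≡ 2198 · 2198 · 2035 · 1962 · 2035 · 81 ≡ 1242 (mod 2263).
Since 1242 ≠ 1, base 9 is a Fermat witness: 2263 is composite.

1242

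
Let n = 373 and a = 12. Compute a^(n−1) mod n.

12^1 ≡ 12 (mod 373)
12^2 ≡ 12^2 = 144 ≡ 144 (mod 373)
12^4 ≡ 144^2 = 20736 ≡ 221 (mod 373)
12^8 ≡ 221^2 = 48841 ≡ 351 (mod 373)
12^16 ≡ 351^2 = 123201 ≡ 111 (mod 373)
12^32 ≡ 111^2 = 12321 ≡ 12 (mod 373)
12^64 ≡ 12^2 = 144 ≡ 144 (mod 373)
12^128 ≡ 144^2 = 20736 ≡ 221 (mod 373)
12^256 ≡ 221^2 = 48841 ≡ 351 (mod 373)
372 = 256 + 64 + 32 + 16 + 4 in binary powers of 2.
So 12^372 ≡ 351 · 144 · 12 · 111 · 221 ≡ 1 (mod 373).
Since the result is 1, base 12 gives no evidence that 373 is composite.

1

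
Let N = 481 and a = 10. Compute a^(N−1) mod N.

10^1 ≡ 10 (mod 481)
10^2 ≡ 10^2 = 100 ≡ 100 (mod 481)
10^4 ≡ 100^2 = 10000 ≡ 380 (mod 481)
10^8 ≡ 380^2 = 144400 ≡ 100 (mod 481)
10^16 ≡ 100^2 = 10000 ≡ 380 (mod 481)
10^32 ≡ 380^2 = 144400 ≡ 100 (mod 481)
10^64 ≡ 100^2 = 10000 ≡ 380 (mod 481)
10^128 ≡ 380^2 = 144400 ≡ 100 (mod 481)
10^256 ≡ 100^2 = 10000 ≡ 380 (mod 481)
480 = 256 + 128 + 64 + 32 in binary powers of 2.
So 10^480 ≡ 380 · 100 · 380 · 100 ≡ 1 (mod 481).
Since the result is 1, base 10 gives no evidence that 481 is composite.

1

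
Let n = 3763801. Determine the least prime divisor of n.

83

3763801 is odd.
Digit sum 28, not divisible by 3.
Ends in 1: not divisible by 5.
7: 3763801 = 7·537685 + 6
11: 3763801 = 11·342163 + 8
13: 3763801 = 13·289523 + 2
17: 3763801 = 17·221400 + 1
19: 3763801 = 19·198094 + 15
23: 3763801 = 23·163643 + 12
29: 3763801 = 29·129786 + 7
31: 3763801 = 31·121412 + 29
37: 3763801 = 37·101724 + 13
41: 3763801 = 41·91800 + 1
43: 3763801 = 43·87530 + 11
47: 3763801 = 47·80080 + 41
53: 3763801 = 53·71015 + 6
59: 3763801 = 59·63793 + 14
61: 3763801 = 61·61701 + 40
67: 3763801 = 67·56176 + 9
71: 3763801 = 71·53011 + 20
73: 3763801 = 73·51558 + 67
79: 3763801 = 79·47643 + 4
83: 3763801 = 83·45347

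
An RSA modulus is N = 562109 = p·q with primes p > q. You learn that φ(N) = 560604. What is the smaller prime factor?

683

φ(n) = (p−1)(q−1) = n − (p+q) + 1, so p + q = 562109 − 560604 + 1 = 1506.
p and q are the roots of t² − 1506t + 562109 = 0.
Discriminant: 1506² − 4·562109 = 2268036 − 2248436 = 19600; √19600 = 140.
q = (1506 − 140)/2 = 683, p = (1506 + 140)/2 = 823.
Check: 683 · 823 = 562109.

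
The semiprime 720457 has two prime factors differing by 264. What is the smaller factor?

Since p = q + 264, we have 720457 = q(q + 264), so q² + 264q − 720457 = 0.
Discriminant: 264² + 4·720457 = 69696 + 2881828 = 2951524; √2951524 = 1718.
q = (−264 + 1718)/2 = 727, and p = q + 264 = 991.
Check: 727 · 991 = 720457.

727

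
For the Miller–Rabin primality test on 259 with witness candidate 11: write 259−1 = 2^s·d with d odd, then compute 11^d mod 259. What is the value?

36

259 − 1 = 258 = 2^1 · 129, so d = 129.
11^1 ≡ 11 (mod 259)
11^2 ≡ 11^2 = 121 ≡ 121 (mod 259)
11^4 ≡ 121^2 = 14641 ≡ 137 (mod 259)
11^8 ≡ 137^2 = 18769 ≡ 121 (mod 259)
11^16 ≡ 121^2 = 14641 ≡ 137 (mod 259)
11^32 ≡ 137^2 = 18769 ≡ 121 (mod 259)
11^64 ≡ 121^2 = 14641 ≡ 137 (mod 259)
11^128 ≡ 137^2 = 18769 ≡ 121 (mod 259)
129 = 128 + 1 in binary powers of 2.
So 11^129 ≡ 121 · 11 ≡ 36 (mod 259).
Squaring chain: 36; never reaches −1, so base 11 is a Miller–Rabin witness that 259 is composite.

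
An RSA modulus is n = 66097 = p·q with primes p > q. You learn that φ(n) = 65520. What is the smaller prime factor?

157

φ(n) = (p−1)(q−1) = n − (p+q) + 1, so p + q = 66097 − 65520 + 1 = 578.
p and q are the roots of t² − 578t + 66097 = 0.
Discriminant: 578² − 4·66097 = 334084 − 264388 = 69696; √69696 = 264.
q = (578 − 264)/2 = 157, p = (578 + 264)/2 = 421.
Check: 157 · 421 = 66097.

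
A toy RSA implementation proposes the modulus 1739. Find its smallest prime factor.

1739 is odd.
Digit sum 20, not divisible by 3.
Ends in 9: not divisible by 5.
7: 1739 = 7·248 + 3
11: 1739 = 11·158 + 1
13: 1739 = 13·133 + 10
17: 1739 = 17·102 + 5
19: 1739 = 19·91 + 10
23: 1739 = 23·75 + 14
29: 1739 = 29·59 + 28
31: 1739 = 31·56 + 3
37: 1739 = 37·47

37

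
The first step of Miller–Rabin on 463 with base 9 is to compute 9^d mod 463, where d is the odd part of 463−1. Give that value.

1

463 − 1 = 462 = 2^1 · 231, so d = 231.
9^1 ≡ 9 (mod 463)
9^2 ≡ 9^2 = 81 ≡ 81 (mod 463)
9^4 ≡ 81^2 = 6561 ≡ 79 (mod 463)
9^8 ≡ 79^2 = 6241 ≡ 222 (mod 463)
9^16 ≡ 222^2 = 49284 ≡ 206 (mod 463)
9^32 ≡ 206^2 = 42436 ≡ 303 (mod 463)
9^64 ≡ 303^2 = 91809 ≡ 135 (mod 463)
9^128 ≡ 135^2 = 18225 ≡ 168 (mod 463)
231 = 128 + 64 + 32 + 4 + 2 + 1 in binary powers of 2.
So 9^231 ≡ 168 · 135 · 303 · 79 · 81 · 9 ≡ 1 (mod 463).
Since 9^d ≡ 1 (mod 463), base 9 does not prove 463 composite.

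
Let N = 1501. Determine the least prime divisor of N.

19

1501 is odd.
Digit sum 7, not divisible by 3.
Ends in 1: not divisible by 5.
7: 1501 = 7·214 + 3
11: 1501 = 11·136 + 5
13: 1501 = 13·115 + 6
17: 1501 = 17·88 + 5
19: 1501 = 19·79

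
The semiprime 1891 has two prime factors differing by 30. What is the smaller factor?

Since p = q + 30, we have 1891 = q(q + 30), so q² + 30q − 1891 = 0.
Discriminant: 30² + 4·1891 = 900 + 7564 = 8464; √8464 = 92.
q = (−30 + 92)/2 = 31, and p = q + 30 = 61.
Check: 31 · 61 = 1891.

31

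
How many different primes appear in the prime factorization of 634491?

634491 = 3^2 · 70499
70499 = 11 · 6409
6409 = 13 · 493
493 = 17 · 29
634491 = 3^2 · 11 · 13 · 17 · 29, which has 5 distinct prime factors.

5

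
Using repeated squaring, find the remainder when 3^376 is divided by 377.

3^1 ≡ 3 (mod 377)
3^2 ≡ 3^2 = 9 ≡ 9 (mod 377)
3^4 ≡ 9^2 = 81 ≡ 81 (mod 377)
3^8 ≡ 81^2 = 6561 ≡ 152 (mod 377)
3^16 ≡ 152^2 = 23104 ≡ 107 (mod 377)
3^32 ≡ 107^2 = 11449 ≡ 139 (mod 377)
3^64 ≡ 139^2 = 19321 ≡ 94 (mod 377)
3^128 ≡ 94^2 = 8836 ≡ 165 (mod 377)
3^256 ≡ 165^2 = 27225 ≡ 81 (mod 377)
376 = 256 + 64 + 32 + 16 + 8 in binary powers of 2.
So 3^376 ≡ 81 · 94 · 139 · 107 · 152 ≡ 16 (mod 377).
Since 16 ≠ 1, base 3 is a Fermat witness: 377 is composite.

16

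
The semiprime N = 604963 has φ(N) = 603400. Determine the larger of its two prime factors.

863

φ(n) = (p−1)(q−1) = n − (p+q) + 1, so p + q = 604963 − 603400 + 1 = 1564.
p and q are the roots of t² − 1564t + 604963 = 0.
Discriminant: 1564² − 4·604963 = 2446096 − 2419852 = 26244; √26244 = 162.
q = (1564 − 162)/2 = 701, p = (1564 + 162)/2 = 863.
Check: 701 · 863 = 604963.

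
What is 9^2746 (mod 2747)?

40

9^1 ≡ 9 (mod 2747)
9^2 ≡ 9^2 = 81 ≡ 81 (mod 2747)
9^4 ≡ 81^2 = 6561 ≡ 1067 (mod 2747)
9^8 ≡ 1067^2 = 1138489 ≡ 1231 (mod 2747)
9^16 ≡ 1231^2 = 1515361 ≡ 1764 (mod 2747)
9^32 ≡ 1764^2 = 3111696 ≡ 2092 (mod 2747)
9^64 ≡ 2092^2 = 4376464 ≡ 493 (mod 2747)
9^128 ≡ 493^2 = 243049 ≡ 1313 (mod 2747)
9^256 ≡ 1313^2 = 1723969 ≡ 1600 (mod 2747)
9^512 ≡ 1600^2 = 2560000 ≡ 2543 (mod 2747)
9^1024 ≡ 2543^2 = 6466849 ≡ 411 (mod 2747)
9^2048 ≡ 411^2 = 168921 ≡ 1354 (mod 2747)
2746 = 2048 + 512 + 128 + 32 + 16 + 8 + 2 in binary powers of 2.
So 9^2746 ≡ 1354 · 2543 · 1313 · 2092 · 1764 · 1231 · 81 ≡ 40 (mod 2747).
Since 40 ≠ 1, base 9 is a Fermat witness: 2747 is composite.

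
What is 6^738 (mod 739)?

1

6^1 ≡ 6 (mod 739)
6^2 ≡ 6^2 = 36 ≡ 36 (mod 739)
6^4 ≡ 36^2 = 1296 ≡ 557 (mod 739)
6^8 ≡ 557^2 = 310249 ≡ 608 (mod 739)
6^16 ≡ 608^2 = 369664 ≡ 164 (mod 739)
6^32 ≡ 164^2 = 26896 ≡ 292 (mod 739)
6^64 ≡ 292^2 = 85264 ≡ 279 (mod 739)
6^128 ≡ 279^2 = 77841 ≡ 246 (mod 739)
6^256 ≡ 246^2 = 60516 ≡ 657 (mod 739)
6^512 ≡ 657^2 = 431649 ≡ 73 (mod 739)
738 = 512 + 128 + 64 + 32 + 2 in binary powers of 2.
So 6^738 ≡ 73 · 246 · 279 · 292 · 36 ≡ 1 (mod 739).
Since the result is 1, base 6 gives no evidence that 739 is composite.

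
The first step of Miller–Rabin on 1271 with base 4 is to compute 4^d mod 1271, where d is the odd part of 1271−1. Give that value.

1271 − 1 = 1270 = 2^1 · 635, so d = 635.
4^1 ≡ 4 (mod 1271)
4^2 ≡ 4^2 = 16 ≡ 16 (mod 1271)
4^4 ≡ 16^2 = 256 ≡ 256 (mod 1271)
4^8 ≡ 256^2 = 65536 ≡ 715 (mod 1271)
4^16 ≡ 715^2 = 511225 ≡ 283 (mod 1271)
4^32 ≡ 283^2 = 80089 ≡ 16 (mod 1271)
4^64 ≡ 16^2 = 256 ≡ 256 (mod 1271)
4^128 ≡ 256^2 = 65536 ≡ 715 (mod 1271)
4^256 ≡ 715^2 = 511225 ≡ 283 (mod 1271)
4^512 ≡ 283^2 = 80089 ≡ 16 (mod 1271)
635 = 512 + 64 + 32 + 16 + 8 + 2 + 1 in binary powers of 2.
So 4^635 ≡ 16 · 256 · 16 · 283 · 715 · 16 · 4 ≡ 1024 (mod 1271).
Squaring chain: 1024; never reaches −1, so base 4 is a Miller–Rabin witness that 1271 is composite.

1024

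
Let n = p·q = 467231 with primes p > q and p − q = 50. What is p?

709

Since p = q + 50, we have 467231 = q(q + 50), so q² + 50q − 467231 = 0.
Discriminant: 50² + 4·467231 = 2500 + 1868924 = 1871424; √1871424 = 1368.
q = (−50 + 1368)/2 = 659, and p = q + 50 = 709.
Check: 659 · 709 = 467231.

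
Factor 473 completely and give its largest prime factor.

43

473 = 11 · 43
43 is prime.
So 473 = 11 · 43; the largest prime factor is 43.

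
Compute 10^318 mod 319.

122

10^1 ≡ 10 (mod 319)
10^2 ≡ 10^2 = 100 ≡ 100 (mod 319)
10^4 ≡ 100^2 = 10000 ≡ 111 (mod 319)
10^8 ≡ 111^2 = 12321 ≡ 199 (mod 319)
10^16 ≡ 199^2 = 39601 ≡ 45 (mod 319)
10^32 ≡ 45^2 = 2025 ≡ 111 (mod 319)
10^64 ≡ 111^2 = 12321 ≡ 199 (mod 319)
10^128 ≡ 199^2 = 39601 ≡ 45 (mod 319)
10^256 ≡ 45^2 = 2025 ≡ 111 (mod 319)
318 = 256 + 32 + 16 + 8 + 4 + 2 in binary powers of 2.
So 10^318 ≡ 111 · 111 · 45 · 199 · 111 · 100 ≡ 122 (mod 319).
Since 122 ≠ 1, base 10 is a Fermat witness: 319 is composite.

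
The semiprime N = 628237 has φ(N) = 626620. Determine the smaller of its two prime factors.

φ(n) = (p−1)(q−1) = n − (p+q) + 1, so p + q = 628237 − 626620 + 1 = 1618.
p and q are the roots of t² − 1618t + 628237 = 0.
Discriminant: 1618² − 4·628237 = 2617924 − 2512948 = 104976; √104976 = 324.
q = (1618 − 324)/2 = 647, p = (1618 + 324)/2 = 971.
Check: 647 · 971 = 628237.

647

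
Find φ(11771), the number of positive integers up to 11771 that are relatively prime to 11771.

Factor: 11771 = 79 · 149.
φ(11771) = (79−1) · (149−1) = 78 · 148 = 11544.

11544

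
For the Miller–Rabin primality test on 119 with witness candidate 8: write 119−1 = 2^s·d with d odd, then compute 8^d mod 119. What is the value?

36

119 − 1 = 118 = 2^1 · 59, so d = 59.
8^1 ≡ 8 (mod 119)
8^2 ≡ 8^2 = 64 ≡ 64 (mod 119)
8^4 ≡ 64^2 = 4096 ≡ 50 (mod 119)
8^8 ≡ 50^2 = 2500 ≡ 1 (mod 119)
8^16 ≡ 1^2 = 1 ≡ 1 (mod 119)
8^32 ≡ 1^2 = 1 ≡ 1 (mod 119)
59 = 32 + 16 + 8 + 2 + 1 in binary powers of 2.
So 8^59 ≡ 1 · 1 · 1 · 64 · 8 ≡ 36 (mod 119).
Squaring chain: 36; never reaches −1, so base 8 is a Miller–Rabin witness that 119 is composite.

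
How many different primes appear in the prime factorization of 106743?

5

106743 = 3 · 35581
35581 = 7 · 5083
5083 = 13 · 391
391 = 17 · 23
106743 = 3 · 7 · 13 · 17 · 23, which has 5 distinct prime factors.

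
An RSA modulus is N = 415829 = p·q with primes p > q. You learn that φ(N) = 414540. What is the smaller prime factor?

φ(n) = (p−1)(q−1) = n − (p+q) + 1, so p + q = 415829 − 414540 + 1 = 1290.
p and q are the roots of t² − 1290t + 415829 = 0.
Discriminant: 1290² − 4·415829 = 1664100 − 1663316 = 784; √784 = 28.
q = (1290 − 28)/2 = 631, p = (1290 + 28)/2 = 659.
Check: 631 · 659 = 415829.

631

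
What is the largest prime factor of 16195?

79

16195 = 5 · 3239
3239 = 41 · 79
79 is prime.
So 16195 = 5 · 41 · 79; the largest prime factor is 79.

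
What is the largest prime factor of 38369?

38369 = 17 · 2257
2257 = 37 · 61
61 is prime.
So 38369 = 17 · 37 · 61; the largest prime factor is 61.

61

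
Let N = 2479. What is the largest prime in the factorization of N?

67

2479 = 37 · 67
67 is prime.
So 2479 = 37 · 67; the largest prime factor is 67.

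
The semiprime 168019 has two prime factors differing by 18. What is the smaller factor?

Since p = q + 18, we have 168019 = q(q + 18), so q² + 18q − 168019 = 0.
Discriminant: 18² + 4·168019 = 324 + 672076 = 672400; √672400 = 820.
q = (−18 + 820)/2 = 401, and p = q + 18 = 419.
Check: 401 · 419 = 168019.

401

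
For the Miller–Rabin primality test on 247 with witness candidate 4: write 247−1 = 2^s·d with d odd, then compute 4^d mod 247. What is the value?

247 − 1 = 246 = 2^1 · 123, so d = 123.
4^1 ≡ 4 (mod 247)
4^2 ≡ 4^2 = 16 ≡ 16 (mod 247)
4^4 ≡ 16^2 = 256 ≡ 9 (mod 247)
4^8 ≡ 9^2 = 81 ≡ 81 (mod 247)
4^16 ≡ 81^2 = 6561 ≡ 139 (mod 247)
4^32 ≡ 139^2 = 19321 ≡ 55 (mod 247)
4^64 ≡ 55^2 = 3025 ≡ 61 (mod 247)
123 = 64 + 32 + 16 + 8 + 2 + 1 in binary powers of 2.
So 4^123 ≡ 61 · 55 · 139 · 81 · 16 · 4 ≡ 220 (mod 247).
Squaring chain: 220; never reaches −1, so base 4 is a Miller–Rabin witness that 247 is composite.

220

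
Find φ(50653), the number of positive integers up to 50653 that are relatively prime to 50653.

Factor: 50653 = 37^3.
φ(50653) = 37^2·(37−1) = 49284.

49284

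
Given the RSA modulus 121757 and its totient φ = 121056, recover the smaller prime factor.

313

φ(n) = (p−1)(q−1) = n − (p+q) + 1, so p + q = 121757 − 121056 + 1 = 702.
p and q are the roots of t² − 702t + 121757 = 0.
Discriminant: 702² − 4·121757 = 492804 − 487028 = 5776; √5776 = 76.
q = (702 − 76)/2 = 313, p = (702 + 76)/2 = 389.
Check: 313 · 389 = 121757.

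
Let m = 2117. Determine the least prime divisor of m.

29

2117 is odd.
Digit sum 11, not divisible by 3.
Ends in 7: not divisible by 5.
7: 2117 = 7·302 + 3
11: 2117 = 11·192 + 5
13: 2117 = 13·162 + 11
17: 2117 = 17·124 + 9
19: 2117 = 19·111 + 8
23: 2117 = 23·92 + 1
29: 2117 = 29·73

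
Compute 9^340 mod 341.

9^1 ≡ 9 (mod 341)
9^2 ≡ 9^2 = 81 ≡ 81 (mod 341)
9^4 ≡ 81^2 = 6561 ≡ 82 (mod 341)
9^8 ≡ 82^2 = 6724 ≡ 245 (mod 341)
9^16 ≡ 245^2 = 60025 ≡ 9 (mod 341)
9^32 ≡ 9^2 = 81 ≡ 81 (mod 341)
9^64 ≡ 81^2 = 6561 ≡ 82 (mod 341)
9^128 ≡ 82^2 = 6724 ≡ 245 (mod 341)
9^256 ≡ 245^2 = 60025 ≡ 9 (mod 341)
340 = 256 + 64 + 16 + 4 in binary powers of 2.
So 9^340 ≡ 9 · 82 · 9 · 82 ≡ 67 (mod 341).
Since 67 ≠ 1, base 9 is a Fermat witness: 341 is composite.

67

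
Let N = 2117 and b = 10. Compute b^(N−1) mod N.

10^1 ≡ 10 (mod 2117)
10^2 ≡ 10^2 = 100 ≡ 100 (mod 2117)
10^4 ≡ 100^2 = 10000 ≡ 1532 (mod 2117)
10^8 ≡ 1532^2 = 2347024 ≡ 1388 (mod 2117)
10^16 ≡ 1388^2 = 1926544 ≡ 74 (mod 2117)
10^32 ≡ 74^2 = 5476 ≡ 1242 (mod 2117)
10^64 ≡ 1242^2 = 1542564 ≡ 1388 (mod 2117)
10^128 ≡ 1388^2 = 1926544 ≡ 74 (mod 2117)
10^256 ≡ 74^2 = 5476 ≡ 1242 (mod 2117)
10^512 ≡ 1242^2 = 1542564 ≡ 1388 (mod 2117)
10^1024 ≡ 1388^2 = 1926544 ≡ 74 (mod 2117)
10^2048 ≡ 74^2 = 5476 ≡ 1242 (mod 2117)
2116 = 2048 + 64 + 4 in binary powers of 2.
So 10^2116 ≡ 1242 · 1388 · 1532 ≡ 364 (mod 2117).
Since 364 ≠ 1, base 10 is a Fermat witness: 2117 is composite.

364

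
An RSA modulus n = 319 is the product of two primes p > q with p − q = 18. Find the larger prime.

Since p = q + 18, we have 319 = q(q + 18), so q² + 18q − 319 = 0.
Discriminant: 18² + 4·319 = 324 + 1276 = 1600; √1600 = 40.
q = (−18 + 40)/2 = 11, and p = q + 18 = 29.
Check: 11 · 29 = 319.

29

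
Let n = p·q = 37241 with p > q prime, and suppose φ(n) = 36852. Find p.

φ(n) = (p−1)(q−1) = n − (p+q) + 1, so p + q = 37241 − 36852 + 1 = 390.
p and q are the roots of t² − 390t + 37241 = 0.
Discriminant: 390² − 4·37241 = 152100 − 148964 = 3136; √3136 = 56.
q = (390 − 56)/2 = 167, p = (390 + 56)/2 = 223.
Check: 167 · 223 = 37241.

223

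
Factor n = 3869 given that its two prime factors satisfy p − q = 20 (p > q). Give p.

Since p = q + 20, we have 3869 = q(q + 20), so q² + 20q − 3869 = 0.
Discriminant: 20² + 4·3869 = 400 + 15476 = 15876; √15876 = 126.
q = (−20 + 126)/2 = 53, and p = q + 20 = 73.
Check: 53 · 73 = 3869.

73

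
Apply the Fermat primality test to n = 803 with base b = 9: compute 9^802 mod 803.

9^1 ≡ 9 (mod 803)
9^2 ≡ 9^2 = 81 ≡ 81 (mod 803)
9^4 ≡ 81^2 = 6561 ≡ 137 (mod 803)
9^8 ≡ 137^2 = 18769 ≡ 300 (mod 803)
9^16 ≡ 300^2 = 90000 ≡ 64 (mod 803)
9^32 ≡ 64^2 = 4096 ≡ 81 (mod 803)
9^64 ≡ 81^2 = 6561 ≡ 137 (mod 803)
9^128 ≡ 137^2 = 18769 ≡ 300 (mod 803)
9^256 ≡ 300^2 = 90000 ≡ 64 (mod 803)
9^512 ≡ 64^2 = 4096 ≡ 81 (mod 803)
802 = 512 + 256 + 32 + 2 in binary powers of 2.
So 9^802 ≡ 81 · 64 · 81 · 81 ≡ 356 (mod 803).
Since 356 ≠ 1, base 9 is a Fermat witness: 803 is composite.

356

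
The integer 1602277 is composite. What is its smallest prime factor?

1602277 is odd.
Digit sum 25, not divisible by 3.
Ends in 7: not divisible by 5.
7: 1602277 = 7·228896 + 5
11: 1602277 = 11·145661 + 6
13: 1602277 = 13·123252 + 1
17: 1602277 = 17·94251 + 10
19: 1602277 = 19·84330 + 7
23: 1602277 = 23·69664 + 5
29: 1602277 = 29·55250 + 27
31: 1602277 = 31·51686 + 11
37: 1602277 = 37·43304 + 29
41: 1602277 = 41·39079 + 38
43: 1602277 = 43·37262 + 11
47: 1602277 = 47·34091

47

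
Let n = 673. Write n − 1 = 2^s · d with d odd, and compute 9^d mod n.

615

673 − 1 = 672 = 2^5 · 21, so d = 21.
9^1 ≡ 9 (mod 673)
9^2 ≡ 9^2 = 81 ≡ 81 (mod 673)
9^4 ≡ 81^2 = 6561 ≡ 504 (mod 673)
9^8 ≡ 504^2 = 254016 ≡ 295 (mod 673)
9^16 ≡ 295^2 = 87025 ≡ 208 (mod 673)
21 = 16 + 4 + 1 in binary powers of 2.
So 9^21 ≡ 208 · 504 · 9 ≡ 615 (mod 673).
Squaring chain: 615 → 672 → 1 → 1 → 1; reaches −1, so base 9 does not prove 673 composite.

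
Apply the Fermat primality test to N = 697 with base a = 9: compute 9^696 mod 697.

9^1 ≡ 9 (mod 697)
9^2 ≡ 9^2 = 81 ≡ 81 (mod 697)
9^4 ≡ 81^2 = 6561 ≡ 288 (mod 697)
9^8 ≡ 288^2 = 82944 ≡ 1 (mod 697)
9^16 ≡ 1^2 = 1 ≡ 1 (mod 697)
9^32 ≡ 1^2 = 1 ≡ 1 (mod 697)
9^64 ≡ 1^2 = 1 ≡ 1 (mod 697)
9^128 ≡ 1^2 = 1 ≡ 1 (mod 697)
9^256 ≡ 1^2 = 1 ≡ 1 (mod 697)
9^512 ≡ 1^2 = 1 ≡ 1 (mod 697)
696 = 512 + 128 + 32 + 16 + 8 in binary powers of 2.
So 9^696 ≡ 1 · 1 · 1 · 1 · 1 ≡ 1 (mod 697).
Since the result is 1, base 9 gives no evidence that 697 is composite.

1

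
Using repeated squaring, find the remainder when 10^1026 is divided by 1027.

10^1 ≡ 10 (mod 1027)
10^2 ≡ 10^2 = 100 ≡ 100 (mod 1027)
10^4 ≡ 100^2 = 10000 ≡ 757 (mod 1027)
10^8 ≡ 757^2 = 573049 ≡ 1010 (mod 1027)
10^16 ≡ 1010^2 = 1020100 ≡ 289 (mod 1027)
10^32 ≡ 289^2 = 83521 ≡ 334 (mod 1027)
10^64 ≡ 334^2 = 111556 ≡ 640 (mod 1027)
10^128 ≡ 640^2 = 409600 ≡ 854 (mod 1027)
10^256 ≡ 854^2 = 729316 ≡ 146 (mod 1027)
10^512 ≡ 146^2 = 21316 ≡ 776 (mod 1027)
10^1024 ≡ 776^2 = 602176 ≡ 354 (mod 1027)
1026 = 1024 + 2 in binary powers of 2.
So 10^1026 ≡ 354 · 100 ≡ 482 (mod 1027).
Since 482 ≠ 1, base 10 is a Fermat witness: 1027 is composite.

482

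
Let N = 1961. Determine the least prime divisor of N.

37

1961 is odd.
Digit sum 17, not divisible by 3.
Ends in 1: not divisible by 5.
7: 1961 = 7·280 + 1
11: 1961 = 11·178 + 3
13: 1961 = 13·150 + 11
17: 1961 = 17·115 + 6
19: 1961 = 19·103 + 4
23: 1961 = 23·85 + 6
29: 1961 = 29·67 + 18
31: 1961 = 31·63 + 8
37: 1961 = 37·53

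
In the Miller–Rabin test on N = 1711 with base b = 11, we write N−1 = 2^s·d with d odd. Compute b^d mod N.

1711 − 1 = 1710 = 2^1 · 855, so d = 855.
11^1 ≡ 11 (mod 1711)
11^2 ≡ 11^2 = 121 ≡ 121 (mod 1711)
11^4 ≡ 121^2 = 14641 ≡ 953 (mod 1711)
11^8 ≡ 953^2 = 908209 ≡ 1379 (mod 1711)
11^16 ≡ 1379^2 = 1901641 ≡ 720 (mod 1711)
11^32 ≡ 720^2 = 518400 ≡ 1678 (mod 1711)
11^64 ≡ 1678^2 = 2815684 ≡ 1089 (mod 1711)
11^128 ≡ 1089^2 = 1185921 ≡ 198 (mod 1711)
11^256 ≡ 198^2 = 39204 ≡ 1562 (mod 1711)
11^512 ≡ 1562^2 = 2439844 ≡ 1669 (mod 1711)
855 = 512 + 256 + 64 + 16 + 4 + 2 + 1 in binary powers of 2.
So 11^855 ≡ 1669 · 1562 · 1089 · 720 · 953 · 121 · 11 ≡ 1294 (mod 1711).
Squaring chain: 1294; never reaches −1, so base 11 is a Miller–Rabin witness that 1711 is composite.

1294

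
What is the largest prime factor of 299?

299 = 13 · 23
23 is prime.
So 299 = 13 · 23; the largest prime factor is 23.

23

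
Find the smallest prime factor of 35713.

71

35713 is odd.
Digit sum 19, not divisible by 3.
Ends in 3: not divisible by 5.
7: 35713 = 7·5101 + 6
11: 35713 = 11·3246 + 7
13: 35713 = 13·2747 + 2
17: 35713 = 17·2100 + 13
19: 35713 = 19·1879 + 12
23: 35713 = 23·1552 + 17
29: 35713 = 29·1231 + 14
31: 35713 = 31·1152 + 1
37: 35713 = 37·965 + 8
41: 35713 = 41·871 + 2
43: 35713 = 43·830 + 23
47: 35713 = 47·759 + 40
53: 35713 = 53·673 + 44
59: 35713 = 59·605 + 18
61: 35713 = 61·585 + 28
67: 35713 = 67·533 + 2
71: 35713 = 71·503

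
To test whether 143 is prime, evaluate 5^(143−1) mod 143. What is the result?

25

5^1 ≡ 5 (mod 143)
5^2 ≡ 5^2 = 25 ≡ 25 (mod 143)
5^4 ≡ 25^2 = 625 ≡ 53 (mod 143)
5^8 ≡ 53^2 = 2809 ≡ 92 (mod 143)
5^16 ≡ 92^2 = 8464 ≡ 27 (mod 143)
5^32 ≡ 27^2 = 729 ≡ 14 (mod 143)
5^64 ≡ 14^2 = 196 ≡ 53 (mod 143)
5^128 ≡ 53^2 = 2809 ≡ 92 (mod 143)
142 = 128 + 8 + 4 + 2 in binary powers of 2.
So 5^142 ≡ 92 · 92 · 53 · 25 ≡ 25 (mod 143).
Since 25 ≠ 1, base 5 is a Fermat witness: 143 is composite.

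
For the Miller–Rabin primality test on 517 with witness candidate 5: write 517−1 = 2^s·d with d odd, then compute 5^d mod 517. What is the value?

517 − 1 = 516 = 2^2 · 129, so d = 129.
5^1 ≡ 5 (mod 517)
5^2 ≡ 5^2 = 25 ≡ 25 (mod 517)
5^4 ≡ 25^2 = 625 ≡ 108 (mod 517)
5^8 ≡ 108^2 = 11664 ≡ 290 (mod 517)
5^16 ≡ 290^2 = 84100 ≡ 346 (mod 517)
5^32 ≡ 346^2 = 119716 ≡ 289 (mod 517)
5^64 ≡ 289^2 = 83521 ≡ 284 (mod 517)
5^128 ≡ 284^2 = 80656 ≡ 4 (mod 517)
129 = 128 + 1 in binary powers of 2.
So 5^129 ≡ 4 · 5 ≡ 20 (mod 517).
Squaring chain: 20 → 400; never reaches −1, so base 5 is a Miller–Rabin witness that 517 is composite.

20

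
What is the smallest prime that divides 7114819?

79

7114819 is odd.
Digit sum 31, not divisible by 3.
Ends in 9: not divisible by 5.
7: 7114819 = 7·1016402 + 5
11: 7114819 = 11·646801 + 8
13: 7114819 = 13·547293 + 10
17: 7114819 = 17·418518 + 13
19: 7114819 = 19·374464 + 3
23: 7114819 = 23·309339 + 22
29: 7114819 = 29·245338 + 17
31: 7114819 = 31·229510 + 9
37: 7114819 = 37·192292 + 15
41: 7114819 = 41·173532 + 7
43: 7114819 = 43·165460 + 39
47: 7114819 = 47·151379 + 6
53: 7114819 = 53·134241 + 46
59: 7114819 = 59·120590 + 9
61: 7114819 = 61·116636 + 23
67: 7114819 = 67·106191 + 22
71: 7114819 = 71·100208 + 51
73: 7114819 = 73·97463 + 20
79: 7114819 = 79·90061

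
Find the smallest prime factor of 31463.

73

31463 is odd.
Digit sum 17, not divisible by 3.
Ends in 3: not divisible by 5.
7: 31463 = 7·4494 + 5
11: 31463 = 11·2860 + 3
13: 31463 = 13·2420 + 3
17: 31463 = 17·1850 + 13
19: 31463 = 19·1655 + 18
23: 31463 = 23·1367 + 22
29: 31463 = 29·1084 + 27
31: 31463 = 31·1014 + 29
37: 31463 = 37·850 + 13
41: 31463 = 41·767 + 16
43: 31463 = 43·731 + 30
47: 31463 = 47·669 + 20
53: 31463 = 53·593 + 34
59: 31463 = 59·533 + 16
61: 31463 = 61·515 + 48
67: 31463 = 67·469 + 40
71: 31463 = 71·443 + 10
73: 31463 = 73·431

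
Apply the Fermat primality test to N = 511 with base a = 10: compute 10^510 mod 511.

10^1 ≡ 10 (mod 511)
10^2 ≡ 10^2 = 100 ≡ 100 (mod 511)
10^4 ≡ 100^2 = 10000 ≡ 291 (mod 511)
10^8 ≡ 291^2 = 84681 ≡ 366 (mod 511)
10^16 ≡ 366^2 = 133956 ≡ 74 (mod 511)
10^32 ≡ 74^2 = 5476 ≡ 366 (mod 511)
10^64 ≡ 366^2 = 133956 ≡ 74 (mod 511)
10^128 ≡ 74^2 = 5476 ≡ 366 (mod 511)
10^256 ≡ 366^2 = 133956 ≡ 74 (mod 511)
510 = 256 + 128 + 64 + 32 + 16 + 8 + 4 + 2 in binary powers of 2.
So 10^510 ≡ 74 · 366 · 74 · 366 · 74 · 366 · 291 · 100 ≡ 484 (mod 511).
Since 484 ≠ 1, base 10 is a Fermat witness: 511 is composite.

484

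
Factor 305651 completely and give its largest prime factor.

305651 = 53 · 5767
5767 = 73 · 79
79 is prime.
So 305651 = 53 · 73 · 79; the largest prime factor is 79.

79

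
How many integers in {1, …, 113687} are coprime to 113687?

Factor: 113687 = 7 · 109 · 149.
φ(113687) = (7−1) · (109−1) · (149−1) = 6 · 108 · 148 = 95904.

95904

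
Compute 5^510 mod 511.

295

5^1 ≡ 5 (mod 511)
5^2 ≡ 5^2 = 25 ≡ 25 (mod 511)
5^4 ≡ 25^2 = 625 ≡ 114 (mod 511)
5^8 ≡ 114^2 = 12996 ≡ 221 (mod 511)
5^16 ≡ 221^2 = 48841 ≡ 296 (mod 511)
5^32 ≡ 296^2 = 87616 ≡ 235 (mod 511)
5^64 ≡ 235^2 = 55225 ≡ 37 (mod 511)
5^128 ≡ 37^2 = 1369 ≡ 347 (mod 511)
5^256 ≡ 347^2 = 120409 ≡ 324 (mod 511)
510 = 256 + 128 + 64 + 32 + 16 + 8 + 4 + 2 in binary powers of 2.
So 5^510 ≡ 324 · 347 · 37 · 235 · 296 · 221 · 114 · 25 ≡ 295 (mod 511).
Since 295 ≠ 1, base 5 is a Fermat witness: 511 is composite.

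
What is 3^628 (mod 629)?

625

3^1 ≡ 3 (mod 629)
3^2 ≡ 3^2 = 9 ≡ 9 (mod 629)
3^4 ≡ 9^2 = 81 ≡ 81 (mod 629)
3^8 ≡ 81^2 = 6561 ≡ 271 (mod 629)
3^16 ≡ 271^2 = 73441 ≡ 477 (mod 629)
3^32 ≡ 477^2 = 227529 ≡ 460 (mod 629)
3^64 ≡ 460^2 = 211600 ≡ 256 (mod 629)
3^128 ≡ 256^2 = 65536 ≡ 120 (mod 629)
3^256 ≡ 120^2 = 14400 ≡ 562 (mod 629)
3^512 ≡ 562^2 = 315844 ≡ 86 (mod 629)
628 = 512 + 64 + 32 + 16 + 4 in binary powers of 2.
So 3^628 ≡ 86 · 256 · 460 · 477 · 81 ≡ 625 (mod 629).
Since 625 ≠ 1, base 3 is a Fermat witness: 629 is composite.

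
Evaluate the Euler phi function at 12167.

Factor: 12167 = 23^3.
φ(12167) = 23^2·(23−1) = 11638.

11638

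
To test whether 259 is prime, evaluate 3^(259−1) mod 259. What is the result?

211

3^1 ≡ 3 (mod 259)
3^2 ≡ 3^2 = 9 ≡ 9 (mod 259)
3^4 ≡ 9^2 = 81 ≡ 81 (mod 259)
3^8 ≡ 81^2 = 6561 ≡ 86 (mod 259)
3^16 ≡ 86^2 = 7396 ≡ 144 (mod 259)
3^32 ≡ 144^2 = 20736 ≡ 16 (mod 259)
3^64 ≡ 16^2 = 256 ≡ 256 (mod 259)
3^128 ≡ 256^2 = 65536 ≡ 9 (mod 259)
3^256 ≡ 9^2 = 81 ≡ 81 (mod 259)
258 = 256 + 2 in binary powers of 2.
So 3^258 ≡ 81 · 9 ≡ 211 (mod 259).
Since 211 ≠ 1, base 3 is a Fermat witness: 259 is composite.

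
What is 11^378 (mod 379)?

1

11^1 ≡ 11 (mod 379)
11^2 ≡ 11^2 = 121 ≡ 121 (mod 379)
11^4 ≡ 121^2 = 14641 ≡ 239 (mod 379)
11^8 ≡ 239^2 = 57121 ≡ 271 (mod 379)
11^16 ≡ 271^2 = 73441 ≡ 294 (mod 379)
11^32 ≡ 294^2 = 86436 ≡ 24 (mod 379)
11^64 ≡ 24^2 = 576 ≡ 197 (mod 379)
11^128 ≡ 197^2 = 38809 ≡ 151 (mod 379)
11^256 ≡ 151^2 = 22801 ≡ 61 (mod 379)
378 = 256 + 64 + 32 + 16 + 8 + 2 in binary powers of 2.
So 11^378 ≡ 61 · 197 · 24 · 294 · 271 · 121 ≡ 1 (mod 379).
Since the result is 1, base 11 gives no evidence that 379 is composite.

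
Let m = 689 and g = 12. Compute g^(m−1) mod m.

183

12^1 ≡ 12 (mod 689)
12^2 ≡ 12^2 = 144 ≡ 144 (mod 689)
12^4 ≡ 144^2 = 20736 ≡ 66 (mod 689)
12^8 ≡ 66^2 = 4356 ≡ 222 (mod 689)
12^16 ≡ 222^2 = 49284 ≡ 365 (mod 689)
12^32 ≡ 365^2 = 133225 ≡ 248 (mod 689)
12^64 ≡ 248^2 = 61504 ≡ 183 (mod 689)
12^128 ≡ 183^2 = 33489 ≡ 417 (mod 689)
12^256 ≡ 417^2 = 173889 ≡ 261 (mod 689)
12^512 ≡ 261^2 = 68121 ≡ 599 (mod 689)
688 = 512 + 128 + 32 + 16 in binary powers of 2.
So 12^688 ≡ 599 · 417 · 248 · 365 ≡ 183 (mod 689).
Since 183 ≠ 1, base 12 is a Fermat witness: 689 is composite.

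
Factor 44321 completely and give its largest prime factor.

47

44321 = 23 · 1927
1927 = 41 · 47
47 is prime.
So 44321 = 23 · 41 · 47; the largest prime factor is 47.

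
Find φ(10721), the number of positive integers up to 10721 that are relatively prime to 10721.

10500

Factor: 10721 = 71 · 151.
φ(10721) = (71−1) · (151−1) = 70 · 150 = 10500.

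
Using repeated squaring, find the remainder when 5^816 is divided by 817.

140

5^1 ≡ 5 (mod 817)
5^2 ≡ 5^2 = 25 ≡ 25 (mod 817)
5^4 ≡ 25^2 = 625 ≡ 625 (mod 817)
5^8 ≡ 625^2 = 390625 ≡ 99 (mod 817)
5^16 ≡ 99^2 = 9801 ≡ 814 (mod 817)
5^32 ≡ 814^2 = 662596 ≡ 9 (mod 817)
5^64 ≡ 9^2 = 81 ≡ 81 (mod 817)
5^128 ≡ 81^2 = 6561 ≡ 25 (mod 817)
5^256 ≡ 25^2 = 625 ≡ 625 (mod 817)
5^512 ≡ 625^2 = 390625 ≡ 99 (mod 817)
816 = 512 + 256 + 32 + 16 in binary powers of 2.
So 5^816 ≡ 99 · 625 · 9 · 814 ≡ 140 (mod 817).
Since 140 ≠ 1, base 5 is a Fermat witness: 817 is composite.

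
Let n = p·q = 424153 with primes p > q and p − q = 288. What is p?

Since p = q + 288, we have 424153 = q(q + 288), so q² + 288q − 424153 = 0.
Discriminant: 288² + 4·424153 = 82944 + 1696612 = 1779556; √1779556 = 1334.
q = (−288 + 1334)/2 = 523, and p = q + 288 = 811.
Check: 523 · 811 = 424153.

811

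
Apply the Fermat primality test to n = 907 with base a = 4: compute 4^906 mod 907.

4^1 ≡ 4 (mod 907)
4^2 ≡ 4^2 = 16 ≡ 16 (mod 907)
4^4 ≡ 16^2 = 256 ≡ 256 (mod 907)
4^8 ≡ 256^2 = 65536 ≡ 232 (mod 907)
4^16 ≡ 232^2 = 53824 ≡ 311 (mod 907)
4^32 ≡ 311^2 = 96721 ≡ 579 (mod 907)
4^64 ≡ 579^2 = 335241 ≡ 558 (mod 907)
4^128 ≡ 558^2 = 311364 ≡ 263 (mod 907)
4^256 ≡ 263^2 = 69169 ≡ 237 (mod 907)
4^512 ≡ 237^2 = 56169 ≡ 842 (mod 907)
906 = 512 + 256 + 128 + 8 + 2 in binary powers of 2.
So 4^906 ≡ 842 · 237 · 263 · 232 · 16 ≡ 1 (mod 907).
Since the result is 1, base 4 gives no evidence that 907 is composite.

1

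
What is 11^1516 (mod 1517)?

11^1 ≡ 11 (mod 1517)
11^2 ≡ 11^2 = 121 ≡ 121 (mod 1517)
11^4 ≡ 121^2 = 14641 ≡ 988 (mod 1517)
11^8 ≡ 988^2 = 976144 ≡ 713 (mod 1517)
11^16 ≡ 713^2 = 508369 ≡ 174 (mod 1517)
11^32 ≡ 174^2 = 30276 ≡ 1453 (mod 1517)
11^64 ≡ 1453^2 = 2111209 ≡ 1062 (mod 1517)
11^128 ≡ 1062^2 = 1127844 ≡ 713 (mod 1517)
11^256 ≡ 713^2 = 508369 ≡ 174 (mod 1517)
11^512 ≡ 174^2 = 30276 ≡ 1453 (mod 1517)
11^1024 ≡ 1453^2 = 2111209 ≡ 1062 (mod 1517)
1516 = 1024 + 256 + 128 + 64 + 32 + 8 + 4 in binary powers of 2.
So 11^1516 ≡ 1062 · 174 · 713 · 1062 · 1453 · 713 · 988 ≡ 359 (mod 1517).
Since 359 ≠ 1, base 11 is a Fermat witness: 1517 is composite.

359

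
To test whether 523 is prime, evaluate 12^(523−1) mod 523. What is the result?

12^1 ≡ 12 (mod 523)
12^2 ≡ 12^2 = 144 ≡ 144 (mod 523)
12^4 ≡ 144^2 = 20736 ≡ 339 (mod 523)
12^8 ≡ 339^2 = 114921 ≡ 384 (mod 523)
12^16 ≡ 384^2 = 147456 ≡ 493 (mod 523)
12^32 ≡ 493^2 = 243049 ≡ 377 (mod 523)
12^64 ≡ 377^2 = 142129 ≡ 396 (mod 523)
12^128 ≡ 396^2 = 156816 ≡ 439 (mod 523)
12^256 ≡ 439^2 = 192721 ≡ 257 (mod 523)
12^512 ≡ 257^2 = 66049 ≡ 151 (mod 523)
522 = 512 + 8 + 2 in binary powers of 2.
So 12^522 ≡ 151 · 384 · 144 ≡ 1 (mod 523).
Since the result is 1, base 12 gives no evidence that 523 is composite.

1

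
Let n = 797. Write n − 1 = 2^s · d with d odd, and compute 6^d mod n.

797 − 1 = 796 = 2^2 · 199, so d = 199.
6^1 ≡ 6 (mod 797)
6^2 ≡ 6^2 = 36 ≡ 36 (mod 797)
6^4 ≡ 36^2 = 1296 ≡ 499 (mod 797)
6^8 ≡ 499^2 = 249001 ≡ 337 (mod 797)
6^16 ≡ 337^2 = 113569 ≡ 395 (mod 797)
6^32 ≡ 395^2 = 156025 ≡ 610 (mod 797)
6^64 ≡ 610^2 = 372100 ≡ 698 (mod 797)
6^128 ≡ 698^2 = 487204 ≡ 237 (mod 797)
199 = 128 + 64 + 4 + 2 + 1 in binary powers of 2.
So 6^199 ≡ 237 · 698 · 499 · 36 · 6 ≡ 1 (mod 797).
Since 6^d ≡ 1 (mod 797), base 6 does not prove 797 composite.

1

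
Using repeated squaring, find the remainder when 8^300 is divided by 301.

274

8^1 ≡ 8 (mod 301)
8^2 ≡ 8^2 = 64 ≡ 64 (mod 301)
8^4 ≡ 64^2 = 4096 ≡ 183 (mod 301)
8^8 ≡ 183^2 = 33489 ≡ 78 (mod 301)
8^16 ≡ 78^2 = 6084 ≡ 64 (mod 301)
8^32 ≡ 64^2 = 4096 ≡ 183 (mod 301)
8^64 ≡ 183^2 = 33489 ≡ 78 (mod 301)
8^128 ≡ 78^2 = 6084 ≡ 64 (mod 301)
8^256 ≡ 64^2 = 4096 ≡ 183 (mod 301)
300 = 256 + 32 + 8 + 4 in binary powers of 2.
So 8^300 ≡ 183 · 183 · 78 · 183 ≡ 274 (mod 301).
Since 274 ≠ 1, base 8 is a Fermat witness: 301 is composite.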